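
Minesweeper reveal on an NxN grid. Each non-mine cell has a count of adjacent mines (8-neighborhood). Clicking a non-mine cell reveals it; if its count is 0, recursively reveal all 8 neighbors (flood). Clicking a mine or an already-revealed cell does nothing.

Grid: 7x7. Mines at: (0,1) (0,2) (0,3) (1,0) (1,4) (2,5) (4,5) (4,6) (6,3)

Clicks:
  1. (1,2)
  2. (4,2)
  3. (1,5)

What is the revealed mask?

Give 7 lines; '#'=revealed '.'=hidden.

Answer: .......
.###.#.
#####..
#####..
#####..
#####..
###....

Derivation:
Click 1 (1,2) count=3: revealed 1 new [(1,2)] -> total=1
Click 2 (4,2) count=0: revealed 25 new [(1,1) (1,3) (2,0) (2,1) (2,2) (2,3) (2,4) (3,0) (3,1) (3,2) (3,3) (3,4) (4,0) (4,1) (4,2) (4,3) (4,4) (5,0) (5,1) (5,2) (5,3) (5,4) (6,0) (6,1) (6,2)] -> total=26
Click 3 (1,5) count=2: revealed 1 new [(1,5)] -> total=27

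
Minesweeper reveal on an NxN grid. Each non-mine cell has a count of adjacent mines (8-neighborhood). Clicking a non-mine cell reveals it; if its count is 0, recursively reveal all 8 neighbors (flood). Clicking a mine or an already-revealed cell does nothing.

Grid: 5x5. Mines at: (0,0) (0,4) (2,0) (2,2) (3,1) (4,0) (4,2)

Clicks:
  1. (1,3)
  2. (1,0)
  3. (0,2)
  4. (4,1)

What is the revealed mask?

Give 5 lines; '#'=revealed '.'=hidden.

Click 1 (1,3) count=2: revealed 1 new [(1,3)] -> total=1
Click 2 (1,0) count=2: revealed 1 new [(1,0)] -> total=2
Click 3 (0,2) count=0: revealed 5 new [(0,1) (0,2) (0,3) (1,1) (1,2)] -> total=7
Click 4 (4,1) count=3: revealed 1 new [(4,1)] -> total=8

Answer: .###.
####.
.....
.....
.#...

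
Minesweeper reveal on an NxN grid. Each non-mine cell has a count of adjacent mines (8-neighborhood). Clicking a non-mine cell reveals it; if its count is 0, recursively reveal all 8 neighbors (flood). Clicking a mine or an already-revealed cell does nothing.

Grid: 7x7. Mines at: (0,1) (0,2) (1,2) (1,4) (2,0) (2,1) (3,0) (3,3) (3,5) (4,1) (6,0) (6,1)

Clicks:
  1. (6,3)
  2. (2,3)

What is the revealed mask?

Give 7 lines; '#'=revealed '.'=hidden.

Click 1 (6,3) count=0: revealed 15 new [(4,2) (4,3) (4,4) (4,5) (4,6) (5,2) (5,3) (5,4) (5,5) (5,6) (6,2) (6,3) (6,4) (6,5) (6,6)] -> total=15
Click 2 (2,3) count=3: revealed 1 new [(2,3)] -> total=16

Answer: .......
.......
...#...
.......
..#####
..#####
..#####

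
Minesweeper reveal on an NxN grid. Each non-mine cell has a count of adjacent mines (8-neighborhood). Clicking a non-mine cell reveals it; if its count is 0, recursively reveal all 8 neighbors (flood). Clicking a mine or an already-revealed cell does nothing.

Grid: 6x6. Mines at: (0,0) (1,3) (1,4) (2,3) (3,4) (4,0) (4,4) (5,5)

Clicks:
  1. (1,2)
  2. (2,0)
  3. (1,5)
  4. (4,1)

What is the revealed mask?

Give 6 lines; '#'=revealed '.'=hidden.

Answer: ......
###..#
###...
###...
.#....
......

Derivation:
Click 1 (1,2) count=2: revealed 1 new [(1,2)] -> total=1
Click 2 (2,0) count=0: revealed 8 new [(1,0) (1,1) (2,0) (2,1) (2,2) (3,0) (3,1) (3,2)] -> total=9
Click 3 (1,5) count=1: revealed 1 new [(1,5)] -> total=10
Click 4 (4,1) count=1: revealed 1 new [(4,1)] -> total=11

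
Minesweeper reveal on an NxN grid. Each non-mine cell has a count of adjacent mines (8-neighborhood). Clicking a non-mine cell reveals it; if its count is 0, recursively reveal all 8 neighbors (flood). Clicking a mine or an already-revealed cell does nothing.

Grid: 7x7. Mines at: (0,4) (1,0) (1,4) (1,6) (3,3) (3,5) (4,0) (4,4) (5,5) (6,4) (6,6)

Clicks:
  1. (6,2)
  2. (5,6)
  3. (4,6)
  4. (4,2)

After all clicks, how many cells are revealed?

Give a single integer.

Answer: 13

Derivation:
Click 1 (6,2) count=0: revealed 11 new [(4,1) (4,2) (4,3) (5,0) (5,1) (5,2) (5,3) (6,0) (6,1) (6,2) (6,3)] -> total=11
Click 2 (5,6) count=2: revealed 1 new [(5,6)] -> total=12
Click 3 (4,6) count=2: revealed 1 new [(4,6)] -> total=13
Click 4 (4,2) count=1: revealed 0 new [(none)] -> total=13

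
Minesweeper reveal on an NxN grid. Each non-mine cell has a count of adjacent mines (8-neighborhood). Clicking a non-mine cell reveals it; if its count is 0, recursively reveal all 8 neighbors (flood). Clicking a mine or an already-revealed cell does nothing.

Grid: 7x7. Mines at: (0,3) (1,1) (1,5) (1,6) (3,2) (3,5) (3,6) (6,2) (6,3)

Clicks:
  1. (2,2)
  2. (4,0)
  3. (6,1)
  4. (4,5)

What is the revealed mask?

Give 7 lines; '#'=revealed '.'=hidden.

Answer: .......
.......
###....
##.....
##...#.
##.....
##.....

Derivation:
Click 1 (2,2) count=2: revealed 1 new [(2,2)] -> total=1
Click 2 (4,0) count=0: revealed 10 new [(2,0) (2,1) (3,0) (3,1) (4,0) (4,1) (5,0) (5,1) (6,0) (6,1)] -> total=11
Click 3 (6,1) count=1: revealed 0 new [(none)] -> total=11
Click 4 (4,5) count=2: revealed 1 new [(4,5)] -> total=12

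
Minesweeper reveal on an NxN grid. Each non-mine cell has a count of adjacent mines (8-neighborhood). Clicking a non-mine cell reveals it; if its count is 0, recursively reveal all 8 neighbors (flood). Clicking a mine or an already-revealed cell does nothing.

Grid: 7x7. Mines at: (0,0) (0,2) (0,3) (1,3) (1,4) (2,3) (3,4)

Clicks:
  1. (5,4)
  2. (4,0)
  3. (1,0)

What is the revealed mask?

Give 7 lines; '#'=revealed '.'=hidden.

Answer: .....##
###..##
###..##
####.##
#######
#######
#######

Derivation:
Click 1 (5,4) count=0: revealed 39 new [(0,5) (0,6) (1,0) (1,1) (1,2) (1,5) (1,6) (2,0) (2,1) (2,2) (2,5) (2,6) (3,0) (3,1) (3,2) (3,3) (3,5) (3,6) (4,0) (4,1) (4,2) (4,3) (4,4) (4,5) (4,6) (5,0) (5,1) (5,2) (5,3) (5,4) (5,5) (5,6) (6,0) (6,1) (6,2) (6,3) (6,4) (6,5) (6,6)] -> total=39
Click 2 (4,0) count=0: revealed 0 new [(none)] -> total=39
Click 3 (1,0) count=1: revealed 0 new [(none)] -> total=39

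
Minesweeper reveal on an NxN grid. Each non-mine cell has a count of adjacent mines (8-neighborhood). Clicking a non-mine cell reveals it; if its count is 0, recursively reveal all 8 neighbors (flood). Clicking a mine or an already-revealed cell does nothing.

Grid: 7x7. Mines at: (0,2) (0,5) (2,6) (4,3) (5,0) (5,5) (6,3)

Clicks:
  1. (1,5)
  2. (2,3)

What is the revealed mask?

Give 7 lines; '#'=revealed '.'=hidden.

Answer: ##.....
######.
######.
######.
###....
.......
.......

Derivation:
Click 1 (1,5) count=2: revealed 1 new [(1,5)] -> total=1
Click 2 (2,3) count=0: revealed 22 new [(0,0) (0,1) (1,0) (1,1) (1,2) (1,3) (1,4) (2,0) (2,1) (2,2) (2,3) (2,4) (2,5) (3,0) (3,1) (3,2) (3,3) (3,4) (3,5) (4,0) (4,1) (4,2)] -> total=23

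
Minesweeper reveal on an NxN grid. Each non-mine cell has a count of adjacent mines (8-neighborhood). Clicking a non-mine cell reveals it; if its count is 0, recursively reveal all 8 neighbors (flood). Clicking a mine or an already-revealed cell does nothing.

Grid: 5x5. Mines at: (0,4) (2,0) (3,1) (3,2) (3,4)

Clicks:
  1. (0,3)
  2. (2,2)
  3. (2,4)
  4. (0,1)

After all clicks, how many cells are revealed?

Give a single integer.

Answer: 12

Derivation:
Click 1 (0,3) count=1: revealed 1 new [(0,3)] -> total=1
Click 2 (2,2) count=2: revealed 1 new [(2,2)] -> total=2
Click 3 (2,4) count=1: revealed 1 new [(2,4)] -> total=3
Click 4 (0,1) count=0: revealed 9 new [(0,0) (0,1) (0,2) (1,0) (1,1) (1,2) (1,3) (2,1) (2,3)] -> total=12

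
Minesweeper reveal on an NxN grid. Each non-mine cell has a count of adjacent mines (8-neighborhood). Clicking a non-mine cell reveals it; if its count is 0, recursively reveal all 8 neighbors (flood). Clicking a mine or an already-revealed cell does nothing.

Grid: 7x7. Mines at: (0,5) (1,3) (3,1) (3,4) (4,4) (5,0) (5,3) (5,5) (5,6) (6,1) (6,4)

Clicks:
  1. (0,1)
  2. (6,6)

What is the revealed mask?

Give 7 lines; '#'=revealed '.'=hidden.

Answer: ###....
###....
###....
.......
.......
.......
......#

Derivation:
Click 1 (0,1) count=0: revealed 9 new [(0,0) (0,1) (0,2) (1,0) (1,1) (1,2) (2,0) (2,1) (2,2)] -> total=9
Click 2 (6,6) count=2: revealed 1 new [(6,6)] -> total=10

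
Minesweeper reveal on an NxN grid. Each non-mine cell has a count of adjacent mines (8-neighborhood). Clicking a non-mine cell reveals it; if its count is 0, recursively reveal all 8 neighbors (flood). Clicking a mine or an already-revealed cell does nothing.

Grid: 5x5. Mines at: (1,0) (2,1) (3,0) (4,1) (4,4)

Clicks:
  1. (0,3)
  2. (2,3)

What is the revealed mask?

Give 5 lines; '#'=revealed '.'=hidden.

Click 1 (0,3) count=0: revealed 14 new [(0,1) (0,2) (0,3) (0,4) (1,1) (1,2) (1,3) (1,4) (2,2) (2,3) (2,4) (3,2) (3,3) (3,4)] -> total=14
Click 2 (2,3) count=0: revealed 0 new [(none)] -> total=14

Answer: .####
.####
..###
..###
.....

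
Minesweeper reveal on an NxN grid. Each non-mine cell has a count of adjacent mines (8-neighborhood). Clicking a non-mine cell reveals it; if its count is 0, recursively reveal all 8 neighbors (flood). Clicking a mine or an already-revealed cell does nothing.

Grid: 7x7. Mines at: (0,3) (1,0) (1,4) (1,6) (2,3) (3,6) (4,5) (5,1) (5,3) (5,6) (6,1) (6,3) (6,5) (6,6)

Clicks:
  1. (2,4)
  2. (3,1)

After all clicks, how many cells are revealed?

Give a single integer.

Click 1 (2,4) count=2: revealed 1 new [(2,4)] -> total=1
Click 2 (3,1) count=0: revealed 9 new [(2,0) (2,1) (2,2) (3,0) (3,1) (3,2) (4,0) (4,1) (4,2)] -> total=10

Answer: 10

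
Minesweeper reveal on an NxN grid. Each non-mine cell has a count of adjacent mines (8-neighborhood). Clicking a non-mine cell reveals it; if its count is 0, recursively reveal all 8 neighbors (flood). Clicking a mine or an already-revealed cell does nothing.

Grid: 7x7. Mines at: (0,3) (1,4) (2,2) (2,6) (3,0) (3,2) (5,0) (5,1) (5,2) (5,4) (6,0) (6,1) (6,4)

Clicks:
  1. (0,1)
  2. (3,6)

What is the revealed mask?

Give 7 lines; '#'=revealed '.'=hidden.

Click 1 (0,1) count=0: revealed 8 new [(0,0) (0,1) (0,2) (1,0) (1,1) (1,2) (2,0) (2,1)] -> total=8
Click 2 (3,6) count=1: revealed 1 new [(3,6)] -> total=9

Answer: ###....
###....
##.....
......#
.......
.......
.......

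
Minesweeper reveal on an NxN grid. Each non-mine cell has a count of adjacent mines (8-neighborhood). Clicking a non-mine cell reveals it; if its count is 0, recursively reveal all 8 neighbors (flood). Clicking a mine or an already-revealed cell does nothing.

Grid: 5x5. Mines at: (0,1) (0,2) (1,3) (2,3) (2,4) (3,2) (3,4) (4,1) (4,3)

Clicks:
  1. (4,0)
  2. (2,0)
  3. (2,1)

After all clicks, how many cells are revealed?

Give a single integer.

Answer: 7

Derivation:
Click 1 (4,0) count=1: revealed 1 new [(4,0)] -> total=1
Click 2 (2,0) count=0: revealed 6 new [(1,0) (1,1) (2,0) (2,1) (3,0) (3,1)] -> total=7
Click 3 (2,1) count=1: revealed 0 new [(none)] -> total=7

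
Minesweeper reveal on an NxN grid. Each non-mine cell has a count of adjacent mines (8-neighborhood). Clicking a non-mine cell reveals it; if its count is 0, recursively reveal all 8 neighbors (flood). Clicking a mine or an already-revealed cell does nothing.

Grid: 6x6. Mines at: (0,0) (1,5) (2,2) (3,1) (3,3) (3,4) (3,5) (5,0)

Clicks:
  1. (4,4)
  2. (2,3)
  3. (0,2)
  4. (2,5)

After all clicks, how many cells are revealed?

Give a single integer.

Answer: 11

Derivation:
Click 1 (4,4) count=3: revealed 1 new [(4,4)] -> total=1
Click 2 (2,3) count=3: revealed 1 new [(2,3)] -> total=2
Click 3 (0,2) count=0: revealed 8 new [(0,1) (0,2) (0,3) (0,4) (1,1) (1,2) (1,3) (1,4)] -> total=10
Click 4 (2,5) count=3: revealed 1 new [(2,5)] -> total=11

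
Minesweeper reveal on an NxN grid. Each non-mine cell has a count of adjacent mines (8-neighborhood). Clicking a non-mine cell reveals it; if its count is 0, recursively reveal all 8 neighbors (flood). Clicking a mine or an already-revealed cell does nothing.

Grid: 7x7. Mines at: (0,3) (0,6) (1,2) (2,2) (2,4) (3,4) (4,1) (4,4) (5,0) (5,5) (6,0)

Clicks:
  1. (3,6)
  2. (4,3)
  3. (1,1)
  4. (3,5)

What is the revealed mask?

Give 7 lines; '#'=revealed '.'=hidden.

Answer: .......
.#...##
.....##
.....##
...#.##
.......
.......

Derivation:
Click 1 (3,6) count=0: revealed 8 new [(1,5) (1,6) (2,5) (2,6) (3,5) (3,6) (4,5) (4,6)] -> total=8
Click 2 (4,3) count=2: revealed 1 new [(4,3)] -> total=9
Click 3 (1,1) count=2: revealed 1 new [(1,1)] -> total=10
Click 4 (3,5) count=3: revealed 0 new [(none)] -> total=10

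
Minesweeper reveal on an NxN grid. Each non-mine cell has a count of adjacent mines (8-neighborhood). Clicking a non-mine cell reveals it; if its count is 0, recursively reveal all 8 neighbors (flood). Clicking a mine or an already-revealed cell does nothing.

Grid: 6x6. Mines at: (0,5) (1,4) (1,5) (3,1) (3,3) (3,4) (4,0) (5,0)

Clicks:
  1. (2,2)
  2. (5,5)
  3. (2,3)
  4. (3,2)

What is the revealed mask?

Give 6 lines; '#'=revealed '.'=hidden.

Click 1 (2,2) count=2: revealed 1 new [(2,2)] -> total=1
Click 2 (5,5) count=0: revealed 10 new [(4,1) (4,2) (4,3) (4,4) (4,5) (5,1) (5,2) (5,3) (5,4) (5,5)] -> total=11
Click 3 (2,3) count=3: revealed 1 new [(2,3)] -> total=12
Click 4 (3,2) count=2: revealed 1 new [(3,2)] -> total=13

Answer: ......
......
..##..
..#...
.#####
.#####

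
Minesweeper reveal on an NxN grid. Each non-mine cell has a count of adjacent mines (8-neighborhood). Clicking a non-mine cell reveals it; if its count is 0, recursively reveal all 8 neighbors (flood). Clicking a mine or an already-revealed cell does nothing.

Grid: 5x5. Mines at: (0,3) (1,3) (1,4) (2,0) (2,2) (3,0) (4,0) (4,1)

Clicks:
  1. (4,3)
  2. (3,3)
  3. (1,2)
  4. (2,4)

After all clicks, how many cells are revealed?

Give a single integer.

Click 1 (4,3) count=0: revealed 8 new [(2,3) (2,4) (3,2) (3,3) (3,4) (4,2) (4,3) (4,4)] -> total=8
Click 2 (3,3) count=1: revealed 0 new [(none)] -> total=8
Click 3 (1,2) count=3: revealed 1 new [(1,2)] -> total=9
Click 4 (2,4) count=2: revealed 0 new [(none)] -> total=9

Answer: 9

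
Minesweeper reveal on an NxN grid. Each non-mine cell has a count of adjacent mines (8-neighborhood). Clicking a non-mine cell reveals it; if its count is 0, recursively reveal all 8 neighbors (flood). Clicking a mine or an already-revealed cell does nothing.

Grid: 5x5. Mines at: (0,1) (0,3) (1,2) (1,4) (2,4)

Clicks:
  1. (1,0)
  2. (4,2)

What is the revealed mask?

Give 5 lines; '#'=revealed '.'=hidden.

Answer: .....
##...
####.
#####
#####

Derivation:
Click 1 (1,0) count=1: revealed 1 new [(1,0)] -> total=1
Click 2 (4,2) count=0: revealed 15 new [(1,1) (2,0) (2,1) (2,2) (2,3) (3,0) (3,1) (3,2) (3,3) (3,4) (4,0) (4,1) (4,2) (4,3) (4,4)] -> total=16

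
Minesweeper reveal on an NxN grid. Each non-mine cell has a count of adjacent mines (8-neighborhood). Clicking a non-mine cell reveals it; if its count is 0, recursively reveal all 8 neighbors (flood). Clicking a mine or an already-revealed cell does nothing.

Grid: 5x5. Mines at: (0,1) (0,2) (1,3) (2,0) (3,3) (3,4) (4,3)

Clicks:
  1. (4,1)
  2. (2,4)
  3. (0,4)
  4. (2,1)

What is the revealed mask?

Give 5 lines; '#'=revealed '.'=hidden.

Click 1 (4,1) count=0: revealed 6 new [(3,0) (3,1) (3,2) (4,0) (4,1) (4,2)] -> total=6
Click 2 (2,4) count=3: revealed 1 new [(2,4)] -> total=7
Click 3 (0,4) count=1: revealed 1 new [(0,4)] -> total=8
Click 4 (2,1) count=1: revealed 1 new [(2,1)] -> total=9

Answer: ....#
.....
.#..#
###..
###..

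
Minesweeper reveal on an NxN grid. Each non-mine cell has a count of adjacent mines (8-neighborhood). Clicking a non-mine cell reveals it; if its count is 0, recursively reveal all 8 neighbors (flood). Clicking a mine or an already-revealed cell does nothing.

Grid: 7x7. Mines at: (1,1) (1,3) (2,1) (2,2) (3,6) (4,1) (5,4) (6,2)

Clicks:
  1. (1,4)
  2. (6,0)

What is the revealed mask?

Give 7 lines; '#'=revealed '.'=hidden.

Click 1 (1,4) count=1: revealed 1 new [(1,4)] -> total=1
Click 2 (6,0) count=0: revealed 4 new [(5,0) (5,1) (6,0) (6,1)] -> total=5

Answer: .......
....#..
.......
.......
.......
##.....
##.....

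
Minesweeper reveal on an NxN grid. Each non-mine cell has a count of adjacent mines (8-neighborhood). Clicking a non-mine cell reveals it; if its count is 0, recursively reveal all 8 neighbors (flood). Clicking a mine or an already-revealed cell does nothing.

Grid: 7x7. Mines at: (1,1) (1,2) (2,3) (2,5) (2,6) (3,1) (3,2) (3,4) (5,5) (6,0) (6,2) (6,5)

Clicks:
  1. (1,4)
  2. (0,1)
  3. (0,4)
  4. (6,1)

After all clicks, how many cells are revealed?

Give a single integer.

Click 1 (1,4) count=2: revealed 1 new [(1,4)] -> total=1
Click 2 (0,1) count=2: revealed 1 new [(0,1)] -> total=2
Click 3 (0,4) count=0: revealed 7 new [(0,3) (0,4) (0,5) (0,6) (1,3) (1,5) (1,6)] -> total=9
Click 4 (6,1) count=2: revealed 1 new [(6,1)] -> total=10

Answer: 10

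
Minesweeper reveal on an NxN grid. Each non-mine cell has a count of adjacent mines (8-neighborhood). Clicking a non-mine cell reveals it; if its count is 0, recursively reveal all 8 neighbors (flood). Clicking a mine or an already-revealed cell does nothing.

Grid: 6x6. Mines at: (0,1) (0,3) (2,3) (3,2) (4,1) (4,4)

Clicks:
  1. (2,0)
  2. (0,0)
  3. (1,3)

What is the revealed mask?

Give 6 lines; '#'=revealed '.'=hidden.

Answer: #.....
##.#..
##....
##....
......
......

Derivation:
Click 1 (2,0) count=0: revealed 6 new [(1,0) (1,1) (2,0) (2,1) (3,0) (3,1)] -> total=6
Click 2 (0,0) count=1: revealed 1 new [(0,0)] -> total=7
Click 3 (1,3) count=2: revealed 1 new [(1,3)] -> total=8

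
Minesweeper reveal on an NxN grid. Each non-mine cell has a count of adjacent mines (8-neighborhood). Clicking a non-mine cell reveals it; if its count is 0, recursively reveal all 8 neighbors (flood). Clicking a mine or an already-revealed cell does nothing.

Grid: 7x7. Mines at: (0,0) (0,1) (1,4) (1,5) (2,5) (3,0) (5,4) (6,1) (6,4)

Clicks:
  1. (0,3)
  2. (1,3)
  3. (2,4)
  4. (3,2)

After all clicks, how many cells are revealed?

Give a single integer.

Answer: 19

Derivation:
Click 1 (0,3) count=1: revealed 1 new [(0,3)] -> total=1
Click 2 (1,3) count=1: revealed 1 new [(1,3)] -> total=2
Click 3 (2,4) count=3: revealed 1 new [(2,4)] -> total=3
Click 4 (3,2) count=0: revealed 16 new [(1,1) (1,2) (2,1) (2,2) (2,3) (3,1) (3,2) (3,3) (3,4) (4,1) (4,2) (4,3) (4,4) (5,1) (5,2) (5,3)] -> total=19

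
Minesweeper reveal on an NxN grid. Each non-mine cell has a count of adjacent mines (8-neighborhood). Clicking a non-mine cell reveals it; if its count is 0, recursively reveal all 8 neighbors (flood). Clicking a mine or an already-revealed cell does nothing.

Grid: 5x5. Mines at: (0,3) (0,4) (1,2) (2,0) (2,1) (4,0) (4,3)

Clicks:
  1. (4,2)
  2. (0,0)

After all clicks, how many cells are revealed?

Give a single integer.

Answer: 5

Derivation:
Click 1 (4,2) count=1: revealed 1 new [(4,2)] -> total=1
Click 2 (0,0) count=0: revealed 4 new [(0,0) (0,1) (1,0) (1,1)] -> total=5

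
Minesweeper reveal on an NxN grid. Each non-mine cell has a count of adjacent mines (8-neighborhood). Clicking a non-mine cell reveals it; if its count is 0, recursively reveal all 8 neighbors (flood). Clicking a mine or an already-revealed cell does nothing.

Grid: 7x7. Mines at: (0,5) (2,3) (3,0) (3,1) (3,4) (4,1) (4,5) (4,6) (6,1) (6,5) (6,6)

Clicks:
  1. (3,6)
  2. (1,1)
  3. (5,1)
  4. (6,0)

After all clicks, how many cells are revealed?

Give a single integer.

Click 1 (3,6) count=2: revealed 1 new [(3,6)] -> total=1
Click 2 (1,1) count=0: revealed 13 new [(0,0) (0,1) (0,2) (0,3) (0,4) (1,0) (1,1) (1,2) (1,3) (1,4) (2,0) (2,1) (2,2)] -> total=14
Click 3 (5,1) count=2: revealed 1 new [(5,1)] -> total=15
Click 4 (6,0) count=1: revealed 1 new [(6,0)] -> total=16

Answer: 16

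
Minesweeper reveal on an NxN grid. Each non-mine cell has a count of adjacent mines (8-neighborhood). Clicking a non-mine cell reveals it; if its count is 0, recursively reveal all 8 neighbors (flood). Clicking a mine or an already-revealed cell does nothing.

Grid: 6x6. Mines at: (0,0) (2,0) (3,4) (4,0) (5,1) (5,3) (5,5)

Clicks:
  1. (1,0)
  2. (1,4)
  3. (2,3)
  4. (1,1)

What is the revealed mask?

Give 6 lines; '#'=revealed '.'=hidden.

Click 1 (1,0) count=2: revealed 1 new [(1,0)] -> total=1
Click 2 (1,4) count=0: revealed 21 new [(0,1) (0,2) (0,3) (0,4) (0,5) (1,1) (1,2) (1,3) (1,4) (1,5) (2,1) (2,2) (2,3) (2,4) (2,5) (3,1) (3,2) (3,3) (4,1) (4,2) (4,3)] -> total=22
Click 3 (2,3) count=1: revealed 0 new [(none)] -> total=22
Click 4 (1,1) count=2: revealed 0 new [(none)] -> total=22

Answer: .#####
######
.#####
.###..
.###..
......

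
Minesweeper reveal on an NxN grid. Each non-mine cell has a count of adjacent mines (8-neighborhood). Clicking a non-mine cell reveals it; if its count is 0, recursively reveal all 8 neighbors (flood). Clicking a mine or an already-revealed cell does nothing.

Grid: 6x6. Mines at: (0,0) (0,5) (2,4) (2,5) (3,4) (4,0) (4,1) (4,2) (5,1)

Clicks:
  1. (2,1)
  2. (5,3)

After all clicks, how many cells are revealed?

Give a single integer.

Click 1 (2,1) count=0: revealed 17 new [(0,1) (0,2) (0,3) (0,4) (1,0) (1,1) (1,2) (1,3) (1,4) (2,0) (2,1) (2,2) (2,3) (3,0) (3,1) (3,2) (3,3)] -> total=17
Click 2 (5,3) count=1: revealed 1 new [(5,3)] -> total=18

Answer: 18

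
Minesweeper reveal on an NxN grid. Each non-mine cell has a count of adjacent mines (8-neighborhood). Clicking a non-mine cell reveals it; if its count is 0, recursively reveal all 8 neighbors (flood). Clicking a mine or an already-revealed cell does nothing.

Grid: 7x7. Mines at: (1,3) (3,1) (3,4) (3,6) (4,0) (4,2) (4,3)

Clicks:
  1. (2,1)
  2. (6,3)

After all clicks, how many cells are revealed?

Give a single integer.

Answer: 18

Derivation:
Click 1 (2,1) count=1: revealed 1 new [(2,1)] -> total=1
Click 2 (6,3) count=0: revealed 17 new [(4,4) (4,5) (4,6) (5,0) (5,1) (5,2) (5,3) (5,4) (5,5) (5,6) (6,0) (6,1) (6,2) (6,3) (6,4) (6,5) (6,6)] -> total=18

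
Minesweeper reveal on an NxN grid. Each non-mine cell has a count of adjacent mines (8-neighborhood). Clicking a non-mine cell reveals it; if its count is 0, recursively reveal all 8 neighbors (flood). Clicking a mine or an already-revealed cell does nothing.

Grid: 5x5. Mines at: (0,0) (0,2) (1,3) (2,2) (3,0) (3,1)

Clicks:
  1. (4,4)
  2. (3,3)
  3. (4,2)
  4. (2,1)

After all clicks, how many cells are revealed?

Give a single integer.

Answer: 9

Derivation:
Click 1 (4,4) count=0: revealed 8 new [(2,3) (2,4) (3,2) (3,3) (3,4) (4,2) (4,3) (4,4)] -> total=8
Click 2 (3,3) count=1: revealed 0 new [(none)] -> total=8
Click 3 (4,2) count=1: revealed 0 new [(none)] -> total=8
Click 4 (2,1) count=3: revealed 1 new [(2,1)] -> total=9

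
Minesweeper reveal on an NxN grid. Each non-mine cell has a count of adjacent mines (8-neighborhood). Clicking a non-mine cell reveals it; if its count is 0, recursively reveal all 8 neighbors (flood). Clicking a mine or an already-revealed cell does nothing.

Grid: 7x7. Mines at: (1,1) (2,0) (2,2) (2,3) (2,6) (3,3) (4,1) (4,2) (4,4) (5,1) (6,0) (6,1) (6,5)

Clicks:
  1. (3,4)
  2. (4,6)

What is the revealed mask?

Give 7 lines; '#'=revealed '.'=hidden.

Answer: .......
.......
.......
....###
.....##
.....##
.......

Derivation:
Click 1 (3,4) count=3: revealed 1 new [(3,4)] -> total=1
Click 2 (4,6) count=0: revealed 6 new [(3,5) (3,6) (4,5) (4,6) (5,5) (5,6)] -> total=7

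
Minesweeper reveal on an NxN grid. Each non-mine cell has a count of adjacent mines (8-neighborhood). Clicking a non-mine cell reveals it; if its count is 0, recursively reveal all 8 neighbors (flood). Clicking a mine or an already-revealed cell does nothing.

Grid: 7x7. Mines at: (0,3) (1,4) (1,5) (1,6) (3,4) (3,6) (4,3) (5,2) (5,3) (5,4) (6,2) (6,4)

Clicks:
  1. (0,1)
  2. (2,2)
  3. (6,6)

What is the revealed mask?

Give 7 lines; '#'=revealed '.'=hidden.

Click 1 (0,1) count=0: revealed 22 new [(0,0) (0,1) (0,2) (1,0) (1,1) (1,2) (1,3) (2,0) (2,1) (2,2) (2,3) (3,0) (3,1) (3,2) (3,3) (4,0) (4,1) (4,2) (5,0) (5,1) (6,0) (6,1)] -> total=22
Click 2 (2,2) count=0: revealed 0 new [(none)] -> total=22
Click 3 (6,6) count=0: revealed 6 new [(4,5) (4,6) (5,5) (5,6) (6,5) (6,6)] -> total=28

Answer: ###....
####...
####...
####...
###..##
##...##
##...##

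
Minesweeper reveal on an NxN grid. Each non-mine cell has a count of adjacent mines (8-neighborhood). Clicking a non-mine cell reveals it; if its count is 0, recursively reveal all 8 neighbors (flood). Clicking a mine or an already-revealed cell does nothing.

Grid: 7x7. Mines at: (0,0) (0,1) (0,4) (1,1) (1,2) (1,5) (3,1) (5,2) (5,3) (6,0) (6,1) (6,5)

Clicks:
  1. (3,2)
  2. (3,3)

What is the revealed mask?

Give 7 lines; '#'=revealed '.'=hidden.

Click 1 (3,2) count=1: revealed 1 new [(3,2)] -> total=1
Click 2 (3,3) count=0: revealed 17 new [(2,2) (2,3) (2,4) (2,5) (2,6) (3,3) (3,4) (3,5) (3,6) (4,2) (4,3) (4,4) (4,5) (4,6) (5,4) (5,5) (5,6)] -> total=18

Answer: .......
.......
..#####
..#####
..#####
....###
.......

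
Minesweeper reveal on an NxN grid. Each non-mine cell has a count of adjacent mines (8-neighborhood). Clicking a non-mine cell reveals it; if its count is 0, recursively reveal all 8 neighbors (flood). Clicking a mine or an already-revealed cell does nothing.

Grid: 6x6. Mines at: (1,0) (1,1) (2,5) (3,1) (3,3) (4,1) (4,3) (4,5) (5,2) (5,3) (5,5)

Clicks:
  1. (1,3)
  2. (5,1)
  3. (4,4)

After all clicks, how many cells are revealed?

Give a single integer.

Answer: 13

Derivation:
Click 1 (1,3) count=0: revealed 11 new [(0,2) (0,3) (0,4) (0,5) (1,2) (1,3) (1,4) (1,5) (2,2) (2,3) (2,4)] -> total=11
Click 2 (5,1) count=2: revealed 1 new [(5,1)] -> total=12
Click 3 (4,4) count=5: revealed 1 new [(4,4)] -> total=13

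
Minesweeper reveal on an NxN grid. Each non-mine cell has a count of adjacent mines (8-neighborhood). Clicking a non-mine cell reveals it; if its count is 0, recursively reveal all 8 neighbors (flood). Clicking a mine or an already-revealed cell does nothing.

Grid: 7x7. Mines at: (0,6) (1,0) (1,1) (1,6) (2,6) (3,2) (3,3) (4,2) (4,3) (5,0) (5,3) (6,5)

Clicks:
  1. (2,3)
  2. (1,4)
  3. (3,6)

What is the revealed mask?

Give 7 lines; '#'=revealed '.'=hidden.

Answer: ..####.
..####.
..####.
......#
.......
.......
.......

Derivation:
Click 1 (2,3) count=2: revealed 1 new [(2,3)] -> total=1
Click 2 (1,4) count=0: revealed 11 new [(0,2) (0,3) (0,4) (0,5) (1,2) (1,3) (1,4) (1,5) (2,2) (2,4) (2,5)] -> total=12
Click 3 (3,6) count=1: revealed 1 new [(3,6)] -> total=13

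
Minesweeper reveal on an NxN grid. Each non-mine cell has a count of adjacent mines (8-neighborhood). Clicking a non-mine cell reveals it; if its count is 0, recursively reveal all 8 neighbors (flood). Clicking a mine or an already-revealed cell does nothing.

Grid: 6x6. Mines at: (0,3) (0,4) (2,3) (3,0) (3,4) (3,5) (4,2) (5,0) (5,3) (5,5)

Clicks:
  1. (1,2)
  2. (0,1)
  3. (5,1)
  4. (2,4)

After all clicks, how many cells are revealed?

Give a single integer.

Answer: 11

Derivation:
Click 1 (1,2) count=2: revealed 1 new [(1,2)] -> total=1
Click 2 (0,1) count=0: revealed 8 new [(0,0) (0,1) (0,2) (1,0) (1,1) (2,0) (2,1) (2,2)] -> total=9
Click 3 (5,1) count=2: revealed 1 new [(5,1)] -> total=10
Click 4 (2,4) count=3: revealed 1 new [(2,4)] -> total=11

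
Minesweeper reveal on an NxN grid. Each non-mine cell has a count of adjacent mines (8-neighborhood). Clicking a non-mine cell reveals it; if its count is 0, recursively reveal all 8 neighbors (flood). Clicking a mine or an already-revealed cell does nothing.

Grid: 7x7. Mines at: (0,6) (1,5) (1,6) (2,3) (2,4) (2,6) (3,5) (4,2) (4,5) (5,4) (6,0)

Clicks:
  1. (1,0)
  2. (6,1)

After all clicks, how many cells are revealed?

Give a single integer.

Answer: 21

Derivation:
Click 1 (1,0) count=0: revealed 20 new [(0,0) (0,1) (0,2) (0,3) (0,4) (1,0) (1,1) (1,2) (1,3) (1,4) (2,0) (2,1) (2,2) (3,0) (3,1) (3,2) (4,0) (4,1) (5,0) (5,1)] -> total=20
Click 2 (6,1) count=1: revealed 1 new [(6,1)] -> total=21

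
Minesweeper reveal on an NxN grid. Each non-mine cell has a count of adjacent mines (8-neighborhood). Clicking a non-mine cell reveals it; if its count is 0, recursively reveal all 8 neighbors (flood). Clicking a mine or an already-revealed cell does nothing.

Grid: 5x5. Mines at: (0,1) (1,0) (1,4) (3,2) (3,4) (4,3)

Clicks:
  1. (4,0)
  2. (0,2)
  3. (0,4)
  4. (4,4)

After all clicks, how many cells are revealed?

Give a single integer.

Click 1 (4,0) count=0: revealed 6 new [(2,0) (2,1) (3,0) (3,1) (4,0) (4,1)] -> total=6
Click 2 (0,2) count=1: revealed 1 new [(0,2)] -> total=7
Click 3 (0,4) count=1: revealed 1 new [(0,4)] -> total=8
Click 4 (4,4) count=2: revealed 1 new [(4,4)] -> total=9

Answer: 9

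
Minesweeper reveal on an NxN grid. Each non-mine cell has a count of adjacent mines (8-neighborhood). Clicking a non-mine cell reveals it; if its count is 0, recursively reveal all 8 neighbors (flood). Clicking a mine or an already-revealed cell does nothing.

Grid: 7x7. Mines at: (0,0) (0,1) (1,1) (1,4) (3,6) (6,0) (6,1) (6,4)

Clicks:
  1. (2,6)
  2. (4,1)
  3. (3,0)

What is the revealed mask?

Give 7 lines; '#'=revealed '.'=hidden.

Click 1 (2,6) count=1: revealed 1 new [(2,6)] -> total=1
Click 2 (4,1) count=0: revealed 24 new [(2,0) (2,1) (2,2) (2,3) (2,4) (2,5) (3,0) (3,1) (3,2) (3,3) (3,4) (3,5) (4,0) (4,1) (4,2) (4,3) (4,4) (4,5) (5,0) (5,1) (5,2) (5,3) (5,4) (5,5)] -> total=25
Click 3 (3,0) count=0: revealed 0 new [(none)] -> total=25

Answer: .......
.......
#######
######.
######.
######.
.......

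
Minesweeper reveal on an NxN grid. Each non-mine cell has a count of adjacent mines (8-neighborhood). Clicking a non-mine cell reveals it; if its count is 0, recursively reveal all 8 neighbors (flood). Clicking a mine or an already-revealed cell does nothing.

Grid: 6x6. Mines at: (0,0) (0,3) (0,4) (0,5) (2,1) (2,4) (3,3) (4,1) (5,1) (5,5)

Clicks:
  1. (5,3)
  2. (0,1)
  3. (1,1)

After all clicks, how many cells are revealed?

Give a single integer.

Answer: 8

Derivation:
Click 1 (5,3) count=0: revealed 6 new [(4,2) (4,3) (4,4) (5,2) (5,3) (5,4)] -> total=6
Click 2 (0,1) count=1: revealed 1 new [(0,1)] -> total=7
Click 3 (1,1) count=2: revealed 1 new [(1,1)] -> total=8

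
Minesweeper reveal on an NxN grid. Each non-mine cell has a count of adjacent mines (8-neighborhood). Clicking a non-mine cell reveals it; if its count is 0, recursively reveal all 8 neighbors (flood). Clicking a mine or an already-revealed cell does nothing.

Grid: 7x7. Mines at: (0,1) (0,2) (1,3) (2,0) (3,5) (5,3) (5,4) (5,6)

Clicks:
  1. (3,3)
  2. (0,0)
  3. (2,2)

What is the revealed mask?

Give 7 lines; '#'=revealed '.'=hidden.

Answer: #......
.......
.####..
#####..
#####..
###....
###....

Derivation:
Click 1 (3,3) count=0: revealed 20 new [(2,1) (2,2) (2,3) (2,4) (3,0) (3,1) (3,2) (3,3) (3,4) (4,0) (4,1) (4,2) (4,3) (4,4) (5,0) (5,1) (5,2) (6,0) (6,1) (6,2)] -> total=20
Click 2 (0,0) count=1: revealed 1 new [(0,0)] -> total=21
Click 3 (2,2) count=1: revealed 0 new [(none)] -> total=21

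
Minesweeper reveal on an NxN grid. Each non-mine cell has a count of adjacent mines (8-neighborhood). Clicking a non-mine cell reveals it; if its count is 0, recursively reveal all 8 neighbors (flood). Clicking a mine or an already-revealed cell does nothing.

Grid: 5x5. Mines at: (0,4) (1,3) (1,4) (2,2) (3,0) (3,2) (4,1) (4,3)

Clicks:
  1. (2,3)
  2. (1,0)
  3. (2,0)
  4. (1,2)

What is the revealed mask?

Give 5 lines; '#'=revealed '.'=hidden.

Answer: ###..
###..
##.#.
.....
.....

Derivation:
Click 1 (2,3) count=4: revealed 1 new [(2,3)] -> total=1
Click 2 (1,0) count=0: revealed 8 new [(0,0) (0,1) (0,2) (1,0) (1,1) (1,2) (2,0) (2,1)] -> total=9
Click 3 (2,0) count=1: revealed 0 new [(none)] -> total=9
Click 4 (1,2) count=2: revealed 0 new [(none)] -> total=9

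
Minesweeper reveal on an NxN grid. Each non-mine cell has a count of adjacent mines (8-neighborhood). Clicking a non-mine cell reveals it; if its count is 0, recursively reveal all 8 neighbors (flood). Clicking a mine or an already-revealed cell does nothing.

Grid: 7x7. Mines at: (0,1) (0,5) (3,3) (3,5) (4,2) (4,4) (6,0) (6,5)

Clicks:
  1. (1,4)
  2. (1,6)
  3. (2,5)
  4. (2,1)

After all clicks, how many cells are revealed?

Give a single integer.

Answer: 16

Derivation:
Click 1 (1,4) count=1: revealed 1 new [(1,4)] -> total=1
Click 2 (1,6) count=1: revealed 1 new [(1,6)] -> total=2
Click 3 (2,5) count=1: revealed 1 new [(2,5)] -> total=3
Click 4 (2,1) count=0: revealed 13 new [(1,0) (1,1) (1,2) (2,0) (2,1) (2,2) (3,0) (3,1) (3,2) (4,0) (4,1) (5,0) (5,1)] -> total=16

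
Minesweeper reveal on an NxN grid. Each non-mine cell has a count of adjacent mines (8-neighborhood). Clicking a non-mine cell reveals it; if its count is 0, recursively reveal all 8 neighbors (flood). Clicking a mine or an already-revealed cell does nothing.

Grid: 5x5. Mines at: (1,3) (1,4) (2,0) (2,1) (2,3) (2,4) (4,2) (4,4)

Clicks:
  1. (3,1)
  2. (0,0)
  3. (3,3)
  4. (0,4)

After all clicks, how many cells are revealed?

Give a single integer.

Answer: 9

Derivation:
Click 1 (3,1) count=3: revealed 1 new [(3,1)] -> total=1
Click 2 (0,0) count=0: revealed 6 new [(0,0) (0,1) (0,2) (1,0) (1,1) (1,2)] -> total=7
Click 3 (3,3) count=4: revealed 1 new [(3,3)] -> total=8
Click 4 (0,4) count=2: revealed 1 new [(0,4)] -> total=9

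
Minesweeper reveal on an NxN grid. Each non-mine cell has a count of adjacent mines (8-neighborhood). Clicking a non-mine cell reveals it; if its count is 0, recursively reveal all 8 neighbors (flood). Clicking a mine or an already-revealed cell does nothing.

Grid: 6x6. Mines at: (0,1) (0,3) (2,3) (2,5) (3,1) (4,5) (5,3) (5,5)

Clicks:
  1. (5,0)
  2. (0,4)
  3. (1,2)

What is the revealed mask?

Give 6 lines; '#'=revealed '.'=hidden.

Answer: ....#.
..#...
......
......
###...
###...

Derivation:
Click 1 (5,0) count=0: revealed 6 new [(4,0) (4,1) (4,2) (5,0) (5,1) (5,2)] -> total=6
Click 2 (0,4) count=1: revealed 1 new [(0,4)] -> total=7
Click 3 (1,2) count=3: revealed 1 new [(1,2)] -> total=8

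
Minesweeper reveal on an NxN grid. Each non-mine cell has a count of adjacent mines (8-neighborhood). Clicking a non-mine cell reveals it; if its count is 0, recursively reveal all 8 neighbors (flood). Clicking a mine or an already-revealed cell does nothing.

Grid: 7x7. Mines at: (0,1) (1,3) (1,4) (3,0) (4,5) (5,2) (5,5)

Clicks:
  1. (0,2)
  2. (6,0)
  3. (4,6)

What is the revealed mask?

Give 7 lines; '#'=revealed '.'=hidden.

Answer: ..#....
.......
.......
.......
##....#
##.....
##.....

Derivation:
Click 1 (0,2) count=2: revealed 1 new [(0,2)] -> total=1
Click 2 (6,0) count=0: revealed 6 new [(4,0) (4,1) (5,0) (5,1) (6,0) (6,1)] -> total=7
Click 3 (4,6) count=2: revealed 1 new [(4,6)] -> total=8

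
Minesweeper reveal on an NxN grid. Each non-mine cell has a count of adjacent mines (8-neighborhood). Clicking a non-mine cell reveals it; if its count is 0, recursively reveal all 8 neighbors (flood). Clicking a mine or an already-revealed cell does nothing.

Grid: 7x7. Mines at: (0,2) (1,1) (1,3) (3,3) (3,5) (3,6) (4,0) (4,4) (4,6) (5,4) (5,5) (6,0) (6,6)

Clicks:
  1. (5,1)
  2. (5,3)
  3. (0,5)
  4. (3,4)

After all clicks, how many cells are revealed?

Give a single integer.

Answer: 12

Derivation:
Click 1 (5,1) count=2: revealed 1 new [(5,1)] -> total=1
Click 2 (5,3) count=2: revealed 1 new [(5,3)] -> total=2
Click 3 (0,5) count=0: revealed 9 new [(0,4) (0,5) (0,6) (1,4) (1,5) (1,6) (2,4) (2,5) (2,6)] -> total=11
Click 4 (3,4) count=3: revealed 1 new [(3,4)] -> total=12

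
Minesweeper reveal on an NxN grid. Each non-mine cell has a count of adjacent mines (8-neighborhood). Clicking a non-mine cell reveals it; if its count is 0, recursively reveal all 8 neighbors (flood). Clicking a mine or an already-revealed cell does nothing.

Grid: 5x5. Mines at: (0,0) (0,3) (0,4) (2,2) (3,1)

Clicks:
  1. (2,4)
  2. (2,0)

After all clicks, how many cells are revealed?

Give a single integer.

Click 1 (2,4) count=0: revealed 10 new [(1,3) (1,4) (2,3) (2,4) (3,2) (3,3) (3,4) (4,2) (4,3) (4,4)] -> total=10
Click 2 (2,0) count=1: revealed 1 new [(2,0)] -> total=11

Answer: 11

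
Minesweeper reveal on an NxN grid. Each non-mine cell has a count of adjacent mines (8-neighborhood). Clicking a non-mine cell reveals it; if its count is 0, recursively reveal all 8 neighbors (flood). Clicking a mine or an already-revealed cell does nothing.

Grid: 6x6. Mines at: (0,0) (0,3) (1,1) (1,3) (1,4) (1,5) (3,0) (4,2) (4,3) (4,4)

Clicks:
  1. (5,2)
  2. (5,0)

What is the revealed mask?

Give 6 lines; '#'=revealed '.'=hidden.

Answer: ......
......
......
......
##....
###...

Derivation:
Click 1 (5,2) count=2: revealed 1 new [(5,2)] -> total=1
Click 2 (5,0) count=0: revealed 4 new [(4,0) (4,1) (5,0) (5,1)] -> total=5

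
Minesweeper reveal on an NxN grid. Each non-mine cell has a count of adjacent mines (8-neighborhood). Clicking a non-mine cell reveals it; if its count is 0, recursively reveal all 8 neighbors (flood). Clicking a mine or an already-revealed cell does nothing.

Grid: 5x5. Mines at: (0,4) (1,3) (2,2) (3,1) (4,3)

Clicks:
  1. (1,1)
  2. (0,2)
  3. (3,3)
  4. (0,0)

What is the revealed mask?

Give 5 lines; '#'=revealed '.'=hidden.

Answer: ###..
###..
##...
...#.
.....

Derivation:
Click 1 (1,1) count=1: revealed 1 new [(1,1)] -> total=1
Click 2 (0,2) count=1: revealed 1 new [(0,2)] -> total=2
Click 3 (3,3) count=2: revealed 1 new [(3,3)] -> total=3
Click 4 (0,0) count=0: revealed 6 new [(0,0) (0,1) (1,0) (1,2) (2,0) (2,1)] -> total=9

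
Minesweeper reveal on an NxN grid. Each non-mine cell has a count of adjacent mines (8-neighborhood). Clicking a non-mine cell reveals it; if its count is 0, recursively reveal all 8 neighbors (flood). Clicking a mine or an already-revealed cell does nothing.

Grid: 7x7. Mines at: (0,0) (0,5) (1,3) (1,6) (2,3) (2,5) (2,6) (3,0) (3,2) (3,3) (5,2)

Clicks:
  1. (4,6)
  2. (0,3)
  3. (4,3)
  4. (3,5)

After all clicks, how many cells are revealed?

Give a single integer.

Click 1 (4,6) count=0: revealed 15 new [(3,4) (3,5) (3,6) (4,3) (4,4) (4,5) (4,6) (5,3) (5,4) (5,5) (5,6) (6,3) (6,4) (6,5) (6,6)] -> total=15
Click 2 (0,3) count=1: revealed 1 new [(0,3)] -> total=16
Click 3 (4,3) count=3: revealed 0 new [(none)] -> total=16
Click 4 (3,5) count=2: revealed 0 new [(none)] -> total=16

Answer: 16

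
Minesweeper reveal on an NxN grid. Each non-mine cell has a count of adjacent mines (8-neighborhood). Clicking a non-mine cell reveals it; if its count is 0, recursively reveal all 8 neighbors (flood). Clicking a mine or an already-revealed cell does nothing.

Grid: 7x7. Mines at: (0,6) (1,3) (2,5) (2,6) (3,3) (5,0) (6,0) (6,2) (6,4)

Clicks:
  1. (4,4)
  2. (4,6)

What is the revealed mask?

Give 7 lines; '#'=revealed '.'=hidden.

Click 1 (4,4) count=1: revealed 1 new [(4,4)] -> total=1
Click 2 (4,6) count=0: revealed 10 new [(3,4) (3,5) (3,6) (4,5) (4,6) (5,4) (5,5) (5,6) (6,5) (6,6)] -> total=11

Answer: .......
.......
.......
....###
....###
....###
.....##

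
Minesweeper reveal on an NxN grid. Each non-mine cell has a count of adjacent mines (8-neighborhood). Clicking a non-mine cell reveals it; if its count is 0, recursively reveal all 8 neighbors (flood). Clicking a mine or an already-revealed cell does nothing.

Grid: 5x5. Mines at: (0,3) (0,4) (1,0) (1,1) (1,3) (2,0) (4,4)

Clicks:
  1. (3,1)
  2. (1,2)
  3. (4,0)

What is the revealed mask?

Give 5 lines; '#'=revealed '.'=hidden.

Click 1 (3,1) count=1: revealed 1 new [(3,1)] -> total=1
Click 2 (1,2) count=3: revealed 1 new [(1,2)] -> total=2
Click 3 (4,0) count=0: revealed 10 new [(2,1) (2,2) (2,3) (3,0) (3,2) (3,3) (4,0) (4,1) (4,2) (4,3)] -> total=12

Answer: .....
..#..
.###.
####.
####.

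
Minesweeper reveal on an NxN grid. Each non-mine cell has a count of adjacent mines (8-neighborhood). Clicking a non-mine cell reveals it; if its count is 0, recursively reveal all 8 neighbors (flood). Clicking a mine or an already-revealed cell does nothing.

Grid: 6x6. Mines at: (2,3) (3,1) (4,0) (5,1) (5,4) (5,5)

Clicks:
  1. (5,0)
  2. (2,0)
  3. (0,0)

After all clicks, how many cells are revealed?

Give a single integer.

Click 1 (5,0) count=2: revealed 1 new [(5,0)] -> total=1
Click 2 (2,0) count=1: revealed 1 new [(2,0)] -> total=2
Click 3 (0,0) count=0: revealed 20 new [(0,0) (0,1) (0,2) (0,3) (0,4) (0,5) (1,0) (1,1) (1,2) (1,3) (1,4) (1,5) (2,1) (2,2) (2,4) (2,5) (3,4) (3,5) (4,4) (4,5)] -> total=22

Answer: 22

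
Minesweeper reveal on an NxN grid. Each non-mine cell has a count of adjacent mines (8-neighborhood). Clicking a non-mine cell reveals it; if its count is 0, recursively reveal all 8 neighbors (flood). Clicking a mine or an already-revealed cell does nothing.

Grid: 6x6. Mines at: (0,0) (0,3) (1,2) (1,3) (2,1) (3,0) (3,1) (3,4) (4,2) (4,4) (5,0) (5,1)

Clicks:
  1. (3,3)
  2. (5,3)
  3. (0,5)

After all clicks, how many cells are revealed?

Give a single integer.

Click 1 (3,3) count=3: revealed 1 new [(3,3)] -> total=1
Click 2 (5,3) count=2: revealed 1 new [(5,3)] -> total=2
Click 3 (0,5) count=0: revealed 6 new [(0,4) (0,5) (1,4) (1,5) (2,4) (2,5)] -> total=8

Answer: 8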